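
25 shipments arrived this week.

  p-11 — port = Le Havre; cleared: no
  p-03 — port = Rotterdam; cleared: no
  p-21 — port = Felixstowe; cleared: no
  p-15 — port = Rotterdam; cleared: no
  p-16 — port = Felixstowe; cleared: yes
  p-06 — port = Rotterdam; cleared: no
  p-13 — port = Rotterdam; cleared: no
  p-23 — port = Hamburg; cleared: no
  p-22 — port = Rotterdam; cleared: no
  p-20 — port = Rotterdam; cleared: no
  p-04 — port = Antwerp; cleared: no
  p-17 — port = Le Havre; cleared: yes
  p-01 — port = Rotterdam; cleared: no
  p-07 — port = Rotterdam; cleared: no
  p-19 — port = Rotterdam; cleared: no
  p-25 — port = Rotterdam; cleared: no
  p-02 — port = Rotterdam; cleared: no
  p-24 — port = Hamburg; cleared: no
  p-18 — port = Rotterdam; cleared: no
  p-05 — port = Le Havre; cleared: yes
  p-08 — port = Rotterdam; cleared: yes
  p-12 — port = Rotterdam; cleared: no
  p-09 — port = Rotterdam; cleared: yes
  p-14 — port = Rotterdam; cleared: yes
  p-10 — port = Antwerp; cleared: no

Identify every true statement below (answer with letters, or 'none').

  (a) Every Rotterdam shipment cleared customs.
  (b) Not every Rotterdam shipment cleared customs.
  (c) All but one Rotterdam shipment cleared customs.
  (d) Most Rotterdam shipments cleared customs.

|A| = 16, |A ∩ B| = 3, |A ∖ B| = 13.
(a) A ⊆ B, i.e. every element of A is in B (|A ∖ B| = 0): fails.
(b) A ⊄ B (|A ∖ B| ≥ 1): holds.
(c) |A ∖ B| = 1: fails.
(d) |A ∩ B| > |A ∖ B|: fails.

(b)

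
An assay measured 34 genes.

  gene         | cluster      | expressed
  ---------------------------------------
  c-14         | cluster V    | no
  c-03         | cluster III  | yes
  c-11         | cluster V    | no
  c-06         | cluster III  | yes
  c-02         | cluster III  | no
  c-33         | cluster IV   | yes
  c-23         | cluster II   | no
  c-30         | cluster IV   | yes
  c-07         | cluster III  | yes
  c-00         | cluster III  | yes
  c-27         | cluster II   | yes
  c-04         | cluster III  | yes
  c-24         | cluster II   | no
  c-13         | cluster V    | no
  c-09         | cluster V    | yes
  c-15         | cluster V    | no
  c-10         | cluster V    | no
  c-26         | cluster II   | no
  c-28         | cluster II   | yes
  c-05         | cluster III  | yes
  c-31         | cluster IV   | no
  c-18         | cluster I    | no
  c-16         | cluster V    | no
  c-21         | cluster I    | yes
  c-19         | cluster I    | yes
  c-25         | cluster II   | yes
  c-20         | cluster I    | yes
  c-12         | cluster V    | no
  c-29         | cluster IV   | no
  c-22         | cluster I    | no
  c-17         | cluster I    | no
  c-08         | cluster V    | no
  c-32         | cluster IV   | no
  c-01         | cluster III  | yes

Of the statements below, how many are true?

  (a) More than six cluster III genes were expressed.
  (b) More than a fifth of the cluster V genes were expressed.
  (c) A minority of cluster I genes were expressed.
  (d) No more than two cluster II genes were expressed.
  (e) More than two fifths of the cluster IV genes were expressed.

(a) cluster III: |A| = 8, |A ∩ B| = 7; needs |A ∩ B| > 6 — true.
(b) cluster V: |A| = 9, |A ∩ B| = 1; needs |A ∩ B| / |A| > 1/5 — false.
(c) cluster I: |A| = 6, |A ∩ B| = 3; needs |A ∩ B| < |A ∖ B| — false.
(d) cluster II: |A| = 6, |A ∩ B| = 3; needs |A ∩ B| ≤ 2 — false.
(e) cluster IV: |A| = 5, |A ∩ B| = 2; needs |A ∩ B| / |A| > 2/5 — false.

1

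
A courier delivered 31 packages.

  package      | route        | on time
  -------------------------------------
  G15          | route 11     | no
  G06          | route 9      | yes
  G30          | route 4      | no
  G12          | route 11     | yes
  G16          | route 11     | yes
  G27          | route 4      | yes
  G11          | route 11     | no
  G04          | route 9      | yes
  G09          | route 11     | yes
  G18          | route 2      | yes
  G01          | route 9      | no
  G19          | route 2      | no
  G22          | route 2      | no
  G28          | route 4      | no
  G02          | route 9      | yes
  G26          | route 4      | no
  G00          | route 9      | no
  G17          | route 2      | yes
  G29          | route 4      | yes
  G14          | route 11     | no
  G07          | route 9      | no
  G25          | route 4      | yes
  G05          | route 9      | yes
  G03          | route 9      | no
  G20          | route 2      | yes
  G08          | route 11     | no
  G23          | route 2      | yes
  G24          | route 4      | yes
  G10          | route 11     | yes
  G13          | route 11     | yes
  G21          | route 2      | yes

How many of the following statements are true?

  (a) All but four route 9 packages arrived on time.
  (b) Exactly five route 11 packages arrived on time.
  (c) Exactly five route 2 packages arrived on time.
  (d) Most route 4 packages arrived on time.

4

(a) route 9: |A| = 8, |A ∩ B| = 4; needs |A ∖ B| = 4 — true.
(b) route 11: |A| = 9, |A ∩ B| = 5; needs |A ∩ B| = 5 — true.
(c) route 2: |A| = 7, |A ∩ B| = 5; needs |A ∩ B| = 5 — true.
(d) route 4: |A| = 7, |A ∩ B| = 4; needs |A ∩ B| > |A ∖ B| — true.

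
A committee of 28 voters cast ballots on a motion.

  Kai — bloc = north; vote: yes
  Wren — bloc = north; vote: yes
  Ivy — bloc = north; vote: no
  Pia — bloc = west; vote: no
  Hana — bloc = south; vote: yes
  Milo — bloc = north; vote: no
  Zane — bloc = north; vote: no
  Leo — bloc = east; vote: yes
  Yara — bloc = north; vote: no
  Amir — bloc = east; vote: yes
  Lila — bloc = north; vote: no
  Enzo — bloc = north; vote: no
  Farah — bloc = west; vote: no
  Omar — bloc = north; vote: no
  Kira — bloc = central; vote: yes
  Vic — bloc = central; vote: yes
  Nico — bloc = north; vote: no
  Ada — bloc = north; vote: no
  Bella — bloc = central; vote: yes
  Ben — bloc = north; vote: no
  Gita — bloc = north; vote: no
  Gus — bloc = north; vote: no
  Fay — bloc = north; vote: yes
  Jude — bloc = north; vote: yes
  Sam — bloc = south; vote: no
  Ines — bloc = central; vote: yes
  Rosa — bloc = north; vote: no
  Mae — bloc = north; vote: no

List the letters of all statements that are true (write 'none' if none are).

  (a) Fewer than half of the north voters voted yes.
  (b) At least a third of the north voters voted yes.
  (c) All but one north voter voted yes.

|A| = 18, |A ∩ B| = 4, |A ∖ B| = 14.
(a) |A ∩ B| < |A ∖ B|: holds.
(b) |A ∩ B| / |A| ≥ 1/3: fails.
(c) |A ∖ B| = 1: fails.

(a)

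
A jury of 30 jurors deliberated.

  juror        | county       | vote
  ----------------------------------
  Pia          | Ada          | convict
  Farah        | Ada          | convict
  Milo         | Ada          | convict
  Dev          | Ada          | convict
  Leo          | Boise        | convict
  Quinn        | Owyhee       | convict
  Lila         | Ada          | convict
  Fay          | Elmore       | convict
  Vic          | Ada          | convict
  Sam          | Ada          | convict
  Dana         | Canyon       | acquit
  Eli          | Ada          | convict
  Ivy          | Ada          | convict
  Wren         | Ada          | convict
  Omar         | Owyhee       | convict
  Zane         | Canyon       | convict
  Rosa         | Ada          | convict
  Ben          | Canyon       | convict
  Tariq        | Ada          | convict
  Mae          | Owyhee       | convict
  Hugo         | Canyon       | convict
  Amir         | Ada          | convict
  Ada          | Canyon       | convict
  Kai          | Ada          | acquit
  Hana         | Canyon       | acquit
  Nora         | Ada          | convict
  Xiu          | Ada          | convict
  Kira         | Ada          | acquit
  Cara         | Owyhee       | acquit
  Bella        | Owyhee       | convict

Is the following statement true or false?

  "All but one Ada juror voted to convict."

'All but one Ada juror voted to convict' holds iff |A ∖ B| = 1.
|A| = 17, |A ∩ B| = 15, |A ∖ B| = 2.
|A ∖ B| = 2, so the statement is false.

False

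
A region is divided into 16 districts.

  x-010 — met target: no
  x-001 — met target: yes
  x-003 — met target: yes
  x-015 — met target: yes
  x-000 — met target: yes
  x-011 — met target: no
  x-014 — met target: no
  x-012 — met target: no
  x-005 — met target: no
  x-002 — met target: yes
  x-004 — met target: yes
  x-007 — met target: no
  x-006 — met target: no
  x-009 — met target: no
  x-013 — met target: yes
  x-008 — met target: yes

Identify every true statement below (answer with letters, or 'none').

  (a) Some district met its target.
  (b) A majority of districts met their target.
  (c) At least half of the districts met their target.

|A| = 16, |A ∩ B| = 8, |A ∖ B| = 8.
(a) A ∩ B ≠ ∅ (|A ∩ B| ≥ 1): holds.
(b) |A ∩ B| > |A ∖ B|: fails.
(c) |A ∩ B| ≥ |A ∖ B|: holds.

(a), (c)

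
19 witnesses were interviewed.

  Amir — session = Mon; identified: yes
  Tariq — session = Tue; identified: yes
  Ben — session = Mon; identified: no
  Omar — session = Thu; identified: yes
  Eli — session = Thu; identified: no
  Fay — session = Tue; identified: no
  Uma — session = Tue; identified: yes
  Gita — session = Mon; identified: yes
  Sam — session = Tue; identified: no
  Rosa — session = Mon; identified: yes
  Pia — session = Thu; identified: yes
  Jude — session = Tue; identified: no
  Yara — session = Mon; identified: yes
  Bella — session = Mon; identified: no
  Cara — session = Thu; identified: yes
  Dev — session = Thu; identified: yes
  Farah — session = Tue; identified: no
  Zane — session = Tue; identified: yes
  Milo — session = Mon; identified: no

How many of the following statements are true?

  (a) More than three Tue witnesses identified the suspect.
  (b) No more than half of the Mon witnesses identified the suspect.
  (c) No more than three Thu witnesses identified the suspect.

0

(a) Tue: |A| = 7, |A ∩ B| = 3; needs |A ∩ B| > 3 — false.
(b) Mon: |A| = 7, |A ∩ B| = 4; needs |A ∩ B| ≤ |A ∖ B| — false.
(c) Thu: |A| = 5, |A ∩ B| = 4; needs |A ∩ B| ≤ 3 — false.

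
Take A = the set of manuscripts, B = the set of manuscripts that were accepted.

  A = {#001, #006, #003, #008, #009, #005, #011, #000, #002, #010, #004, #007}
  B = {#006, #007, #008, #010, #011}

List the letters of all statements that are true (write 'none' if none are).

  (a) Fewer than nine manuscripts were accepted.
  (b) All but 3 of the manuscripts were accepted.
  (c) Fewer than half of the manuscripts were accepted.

(a), (c)

|A| = 12, |A ∩ B| = 5, |A ∖ B| = 7.
(a) |A ∩ B| < 9: holds.
(b) |A ∖ B| = 3: fails.
(c) |A ∩ B| < |A ∖ B|: holds.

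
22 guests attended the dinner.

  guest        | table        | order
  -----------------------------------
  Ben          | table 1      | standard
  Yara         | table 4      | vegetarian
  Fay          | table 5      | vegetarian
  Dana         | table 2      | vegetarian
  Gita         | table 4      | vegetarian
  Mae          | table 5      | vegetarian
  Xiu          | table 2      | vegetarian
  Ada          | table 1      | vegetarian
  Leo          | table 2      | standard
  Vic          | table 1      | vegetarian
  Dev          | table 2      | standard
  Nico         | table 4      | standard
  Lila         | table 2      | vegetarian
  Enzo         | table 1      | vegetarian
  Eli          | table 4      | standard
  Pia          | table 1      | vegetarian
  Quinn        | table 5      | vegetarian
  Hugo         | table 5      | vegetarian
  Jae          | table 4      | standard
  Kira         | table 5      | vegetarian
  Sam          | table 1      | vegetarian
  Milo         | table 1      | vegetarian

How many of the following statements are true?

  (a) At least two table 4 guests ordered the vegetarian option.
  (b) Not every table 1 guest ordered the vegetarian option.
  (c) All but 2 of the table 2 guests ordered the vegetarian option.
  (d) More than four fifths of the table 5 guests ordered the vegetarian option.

(a) table 4: |A| = 5, |A ∩ B| = 2; needs |A ∩ B| ≥ 2 — true.
(b) table 1: |A| = 7, |A ∩ B| = 6; needs A ⊄ B (|A ∖ B| ≥ 1) — true.
(c) table 2: |A| = 5, |A ∩ B| = 3; needs |A ∖ B| = 2 — true.
(d) table 5: |A| = 5, |A ∩ B| = 5; needs |A ∩ B| / |A| > 4/5 — true.

4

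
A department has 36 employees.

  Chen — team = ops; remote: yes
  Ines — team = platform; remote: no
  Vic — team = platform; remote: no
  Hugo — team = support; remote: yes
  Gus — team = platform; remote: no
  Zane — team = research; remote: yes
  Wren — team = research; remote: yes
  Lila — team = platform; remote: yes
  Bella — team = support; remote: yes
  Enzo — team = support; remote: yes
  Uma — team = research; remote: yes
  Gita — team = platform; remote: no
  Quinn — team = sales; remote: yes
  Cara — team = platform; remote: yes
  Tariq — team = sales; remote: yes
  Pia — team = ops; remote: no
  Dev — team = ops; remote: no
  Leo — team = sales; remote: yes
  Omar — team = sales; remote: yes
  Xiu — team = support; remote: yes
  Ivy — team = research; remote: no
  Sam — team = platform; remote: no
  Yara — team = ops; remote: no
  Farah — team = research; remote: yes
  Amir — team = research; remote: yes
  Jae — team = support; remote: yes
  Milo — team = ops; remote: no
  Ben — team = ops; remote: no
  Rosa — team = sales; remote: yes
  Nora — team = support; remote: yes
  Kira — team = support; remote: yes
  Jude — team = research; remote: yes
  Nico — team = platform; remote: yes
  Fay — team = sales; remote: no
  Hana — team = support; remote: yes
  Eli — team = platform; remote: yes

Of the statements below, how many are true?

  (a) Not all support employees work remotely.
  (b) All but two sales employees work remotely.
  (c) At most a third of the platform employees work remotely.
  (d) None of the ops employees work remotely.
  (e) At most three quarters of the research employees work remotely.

0

(a) support: |A| = 8, |A ∩ B| = 8; needs A ⊄ B (|A ∖ B| ≥ 1) — false.
(b) sales: |A| = 6, |A ∩ B| = 5; needs |A ∖ B| = 2 — false.
(c) platform: |A| = 9, |A ∩ B| = 4; needs |A ∩ B| / |A| ≤ 1/3 — false.
(d) ops: |A| = 6, |A ∩ B| = 1; needs A ∩ B = ∅ (|A ∩ B| = 0) — false.
(e) research: |A| = 7, |A ∩ B| = 6; needs |A ∩ B| / |A| ≤ 3/4 — false.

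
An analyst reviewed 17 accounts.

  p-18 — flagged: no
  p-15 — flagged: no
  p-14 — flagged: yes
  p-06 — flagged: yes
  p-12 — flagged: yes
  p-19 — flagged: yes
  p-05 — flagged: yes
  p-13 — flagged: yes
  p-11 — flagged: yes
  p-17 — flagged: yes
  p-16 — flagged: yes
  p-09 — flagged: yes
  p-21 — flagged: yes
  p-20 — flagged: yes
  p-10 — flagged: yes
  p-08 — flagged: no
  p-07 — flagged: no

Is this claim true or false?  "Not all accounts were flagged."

The determiner here denotes the relation: A ⊄ B (|A ∖ B| ≥ 1).
|A| = 17, |A ∩ B| = 13, |A ∖ B| = 4.
So the statement is true.

True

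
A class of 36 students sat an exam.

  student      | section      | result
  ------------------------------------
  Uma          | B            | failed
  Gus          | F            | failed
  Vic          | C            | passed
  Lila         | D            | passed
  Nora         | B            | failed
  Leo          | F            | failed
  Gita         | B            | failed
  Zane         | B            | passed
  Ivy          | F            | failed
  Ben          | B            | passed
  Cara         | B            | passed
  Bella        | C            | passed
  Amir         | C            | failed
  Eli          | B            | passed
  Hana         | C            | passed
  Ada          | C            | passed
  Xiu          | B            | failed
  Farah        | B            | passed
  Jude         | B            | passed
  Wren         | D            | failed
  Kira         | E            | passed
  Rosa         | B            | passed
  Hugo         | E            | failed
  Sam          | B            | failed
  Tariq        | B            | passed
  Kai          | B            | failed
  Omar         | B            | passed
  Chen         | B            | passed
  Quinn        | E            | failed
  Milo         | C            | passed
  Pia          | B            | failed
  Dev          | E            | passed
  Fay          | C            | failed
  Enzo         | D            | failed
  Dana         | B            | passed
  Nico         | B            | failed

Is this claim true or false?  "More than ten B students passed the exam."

The determiner here denotes the relation: |A ∩ B| > 10.
|A| = 19, |A ∩ B| = 11, |A ∖ B| = 8.
|A ∩ B| = 11, so the statement is true.

True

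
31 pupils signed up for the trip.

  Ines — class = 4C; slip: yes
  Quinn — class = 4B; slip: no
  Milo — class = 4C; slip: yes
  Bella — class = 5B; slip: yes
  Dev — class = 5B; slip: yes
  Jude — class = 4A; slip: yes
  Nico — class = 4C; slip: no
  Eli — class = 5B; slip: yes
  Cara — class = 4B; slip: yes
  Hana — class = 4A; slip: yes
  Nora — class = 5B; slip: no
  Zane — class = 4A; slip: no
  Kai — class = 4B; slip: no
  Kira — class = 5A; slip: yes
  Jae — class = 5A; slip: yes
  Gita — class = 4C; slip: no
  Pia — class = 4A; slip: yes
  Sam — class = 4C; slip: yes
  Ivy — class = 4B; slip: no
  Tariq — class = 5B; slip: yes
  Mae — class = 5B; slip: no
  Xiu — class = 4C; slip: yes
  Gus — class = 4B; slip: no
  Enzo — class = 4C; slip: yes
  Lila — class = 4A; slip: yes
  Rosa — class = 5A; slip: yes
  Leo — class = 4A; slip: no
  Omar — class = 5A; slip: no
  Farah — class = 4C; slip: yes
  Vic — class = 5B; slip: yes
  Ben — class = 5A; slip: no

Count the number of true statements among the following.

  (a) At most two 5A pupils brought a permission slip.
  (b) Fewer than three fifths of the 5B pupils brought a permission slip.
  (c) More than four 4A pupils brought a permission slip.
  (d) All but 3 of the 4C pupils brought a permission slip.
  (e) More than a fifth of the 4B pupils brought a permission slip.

0

(a) 5A: |A| = 5, |A ∩ B| = 3; needs |A ∩ B| ≤ 2 — false.
(b) 5B: |A| = 7, |A ∩ B| = 5; needs |A ∩ B| / |A| < 3/5 — false.
(c) 4A: |A| = 6, |A ∩ B| = 4; needs |A ∩ B| > 4 — false.
(d) 4C: |A| = 8, |A ∩ B| = 6; needs |A ∖ B| = 3 — false.
(e) 4B: |A| = 5, |A ∩ B| = 1; needs |A ∩ B| / |A| > 1/5 — false.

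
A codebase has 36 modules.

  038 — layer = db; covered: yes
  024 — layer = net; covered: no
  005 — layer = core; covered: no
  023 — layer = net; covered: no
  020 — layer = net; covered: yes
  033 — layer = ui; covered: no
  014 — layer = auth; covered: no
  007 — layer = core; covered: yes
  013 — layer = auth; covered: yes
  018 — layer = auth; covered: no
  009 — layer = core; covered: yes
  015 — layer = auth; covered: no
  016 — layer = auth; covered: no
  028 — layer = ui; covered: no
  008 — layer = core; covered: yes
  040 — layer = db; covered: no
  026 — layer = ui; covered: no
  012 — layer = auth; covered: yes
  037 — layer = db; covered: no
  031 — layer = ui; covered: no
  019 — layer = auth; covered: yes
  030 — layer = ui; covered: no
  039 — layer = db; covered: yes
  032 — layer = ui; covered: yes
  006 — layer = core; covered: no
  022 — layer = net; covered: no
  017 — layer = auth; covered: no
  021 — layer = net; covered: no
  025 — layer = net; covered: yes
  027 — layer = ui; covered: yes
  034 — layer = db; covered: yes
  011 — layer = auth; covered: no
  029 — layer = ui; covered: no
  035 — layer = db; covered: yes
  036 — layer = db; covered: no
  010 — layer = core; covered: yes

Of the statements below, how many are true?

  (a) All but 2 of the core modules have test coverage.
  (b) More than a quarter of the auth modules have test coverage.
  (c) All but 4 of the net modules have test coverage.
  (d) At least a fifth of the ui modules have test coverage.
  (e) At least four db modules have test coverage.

(a) core: |A| = 6, |A ∩ B| = 4; needs |A ∖ B| = 2 — true.
(b) auth: |A| = 9, |A ∩ B| = 3; needs |A ∩ B| / |A| > 1/4 — true.
(c) net: |A| = 6, |A ∩ B| = 2; needs |A ∖ B| = 4 — true.
(d) ui: |A| = 8, |A ∩ B| = 2; needs |A ∩ B| / |A| ≥ 1/5 — true.
(e) db: |A| = 7, |A ∩ B| = 4; needs |A ∩ B| ≥ 4 — true.

5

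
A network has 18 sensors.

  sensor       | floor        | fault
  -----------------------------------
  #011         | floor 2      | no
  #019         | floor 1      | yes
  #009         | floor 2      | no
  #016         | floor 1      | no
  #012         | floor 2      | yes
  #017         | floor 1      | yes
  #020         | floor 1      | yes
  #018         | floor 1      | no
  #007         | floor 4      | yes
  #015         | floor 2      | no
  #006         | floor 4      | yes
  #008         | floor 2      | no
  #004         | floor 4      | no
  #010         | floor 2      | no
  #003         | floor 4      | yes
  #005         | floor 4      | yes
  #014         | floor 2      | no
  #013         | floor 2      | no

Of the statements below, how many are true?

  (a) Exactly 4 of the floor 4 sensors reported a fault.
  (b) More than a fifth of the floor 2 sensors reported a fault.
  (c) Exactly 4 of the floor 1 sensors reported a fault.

(a) floor 4: |A| = 5, |A ∩ B| = 4; needs |A ∩ B| = 4 — true.
(b) floor 2: |A| = 8, |A ∩ B| = 1; needs |A ∩ B| / |A| > 1/5 — false.
(c) floor 1: |A| = 5, |A ∩ B| = 3; needs |A ∩ B| = 4 — false.

1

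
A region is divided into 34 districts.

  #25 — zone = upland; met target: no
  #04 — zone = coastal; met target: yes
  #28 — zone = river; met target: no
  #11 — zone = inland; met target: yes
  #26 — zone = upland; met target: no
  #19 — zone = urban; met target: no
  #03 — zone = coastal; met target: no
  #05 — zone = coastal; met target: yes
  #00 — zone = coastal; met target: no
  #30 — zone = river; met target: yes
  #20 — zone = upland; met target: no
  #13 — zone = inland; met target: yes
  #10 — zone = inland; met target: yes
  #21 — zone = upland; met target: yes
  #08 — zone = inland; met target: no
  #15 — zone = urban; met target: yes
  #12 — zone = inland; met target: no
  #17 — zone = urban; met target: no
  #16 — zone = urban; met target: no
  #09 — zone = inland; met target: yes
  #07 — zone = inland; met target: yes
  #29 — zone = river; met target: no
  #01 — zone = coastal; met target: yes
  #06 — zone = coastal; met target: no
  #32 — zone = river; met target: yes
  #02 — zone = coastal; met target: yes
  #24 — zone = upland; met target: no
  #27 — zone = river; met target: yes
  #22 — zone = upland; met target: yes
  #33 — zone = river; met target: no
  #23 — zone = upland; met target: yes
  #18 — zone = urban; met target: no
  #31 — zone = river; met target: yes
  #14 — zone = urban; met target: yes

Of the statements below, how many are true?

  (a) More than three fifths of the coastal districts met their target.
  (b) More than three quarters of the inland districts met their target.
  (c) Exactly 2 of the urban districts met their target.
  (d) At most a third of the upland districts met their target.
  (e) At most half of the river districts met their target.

1

(a) coastal: |A| = 7, |A ∩ B| = 4; needs |A ∩ B| / |A| > 3/5 — false.
(b) inland: |A| = 7, |A ∩ B| = 5; needs |A ∩ B| / |A| > 3/4 — false.
(c) urban: |A| = 6, |A ∩ B| = 2; needs |A ∩ B| = 2 — true.
(d) upland: |A| = 7, |A ∩ B| = 3; needs |A ∩ B| / |A| ≤ 1/3 — false.
(e) river: |A| = 7, |A ∩ B| = 4; needs |A ∩ B| ≤ |A ∖ B| — false.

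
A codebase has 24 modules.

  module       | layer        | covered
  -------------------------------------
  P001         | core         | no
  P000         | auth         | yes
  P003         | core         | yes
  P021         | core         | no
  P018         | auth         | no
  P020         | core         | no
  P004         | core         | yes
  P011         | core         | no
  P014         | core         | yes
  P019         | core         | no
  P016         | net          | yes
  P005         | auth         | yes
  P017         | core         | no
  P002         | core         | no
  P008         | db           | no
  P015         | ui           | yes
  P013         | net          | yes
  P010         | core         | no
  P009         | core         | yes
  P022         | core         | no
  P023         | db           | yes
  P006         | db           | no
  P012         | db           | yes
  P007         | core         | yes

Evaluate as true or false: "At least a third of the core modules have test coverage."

Truth condition: |A ∩ B| / |A| ≥ 1/3.
A (the restrictor) = {P001, P003, P021, P020, P004, P011, P014, P019, P017, P002, P010, P009, P022, P007}, |A| = 14.
A ∩ B = {P003, P004, P014, P009, P007}, so |A ∩ B| = 5.
A ∖ B = {P001, P021, P020, P011, P019, P017, P002, P010, P022}, so |A ∖ B| = 9.
|A ∩ B|/|A| = 5/14, so the statement is true.

True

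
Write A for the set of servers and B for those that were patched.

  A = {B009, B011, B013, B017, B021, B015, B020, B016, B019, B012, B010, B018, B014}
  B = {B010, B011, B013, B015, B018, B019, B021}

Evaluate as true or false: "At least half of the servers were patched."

True

Truth condition: |A ∩ B| ≥ |A ∖ B|.
A (the restrictor) = {B009, B011, B013, B017, B021, B015, B020, B016, B019, B012, B010, B018, B014}, |A| = 13.
A ∩ B = {B011, B013, B021, B015, B019, B010, B018}, so |A ∩ B| = 7.
A ∖ B = {B009, B017, B020, B016, B012, B014}, so |A ∖ B| = 6.
7 > 6, so the statement is true.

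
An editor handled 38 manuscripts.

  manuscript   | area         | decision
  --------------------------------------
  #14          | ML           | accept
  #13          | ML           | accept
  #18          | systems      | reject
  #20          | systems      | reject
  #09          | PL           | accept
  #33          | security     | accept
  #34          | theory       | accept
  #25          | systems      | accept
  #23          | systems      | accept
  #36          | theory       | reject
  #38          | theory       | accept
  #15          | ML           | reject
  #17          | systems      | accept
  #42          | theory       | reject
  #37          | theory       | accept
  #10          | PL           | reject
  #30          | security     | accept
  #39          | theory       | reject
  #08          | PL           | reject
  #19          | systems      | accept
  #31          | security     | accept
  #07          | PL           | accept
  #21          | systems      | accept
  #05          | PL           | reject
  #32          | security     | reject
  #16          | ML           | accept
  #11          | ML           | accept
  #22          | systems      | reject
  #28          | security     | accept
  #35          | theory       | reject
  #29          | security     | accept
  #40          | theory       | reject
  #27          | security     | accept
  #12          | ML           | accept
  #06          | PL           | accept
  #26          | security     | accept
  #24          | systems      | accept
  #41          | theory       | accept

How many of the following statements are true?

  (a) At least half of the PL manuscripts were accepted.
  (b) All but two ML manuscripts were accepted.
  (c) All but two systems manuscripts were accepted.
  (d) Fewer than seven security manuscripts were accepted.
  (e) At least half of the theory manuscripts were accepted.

(a) PL: |A| = 6, |A ∩ B| = 3; needs |A ∩ B| ≥ |A ∖ B| — true.
(b) ML: |A| = 6, |A ∩ B| = 5; needs |A ∖ B| = 2 — false.
(c) systems: |A| = 9, |A ∩ B| = 6; needs |A ∖ B| = 2 — false.
(d) security: |A| = 8, |A ∩ B| = 7; needs |A ∩ B| < 7 — false.
(e) theory: |A| = 9, |A ∩ B| = 4; needs |A ∩ B| ≥ |A ∖ B| — false.

1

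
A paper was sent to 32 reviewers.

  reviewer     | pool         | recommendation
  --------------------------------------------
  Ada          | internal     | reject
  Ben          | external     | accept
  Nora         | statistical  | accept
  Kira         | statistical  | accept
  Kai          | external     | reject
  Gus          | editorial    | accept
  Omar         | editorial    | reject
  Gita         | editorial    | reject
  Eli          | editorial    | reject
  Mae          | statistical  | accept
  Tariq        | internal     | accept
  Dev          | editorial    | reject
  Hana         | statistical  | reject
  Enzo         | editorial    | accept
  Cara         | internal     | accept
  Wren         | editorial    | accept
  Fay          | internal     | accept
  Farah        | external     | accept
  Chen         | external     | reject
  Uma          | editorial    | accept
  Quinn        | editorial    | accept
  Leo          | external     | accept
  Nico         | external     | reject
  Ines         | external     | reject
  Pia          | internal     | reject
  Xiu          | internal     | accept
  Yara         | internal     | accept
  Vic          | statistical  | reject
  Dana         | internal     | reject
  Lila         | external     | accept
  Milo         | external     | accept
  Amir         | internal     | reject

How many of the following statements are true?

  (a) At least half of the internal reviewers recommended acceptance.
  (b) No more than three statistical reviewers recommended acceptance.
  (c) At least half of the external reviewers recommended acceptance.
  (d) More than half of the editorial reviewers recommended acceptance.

4

(a) internal: |A| = 9, |A ∩ B| = 5; needs |A ∩ B| ≥ |A ∖ B| — true.
(b) statistical: |A| = 5, |A ∩ B| = 3; needs |A ∩ B| ≤ 3 — true.
(c) external: |A| = 9, |A ∩ B| = 5; needs |A ∩ B| ≥ |A ∖ B| — true.
(d) editorial: |A| = 9, |A ∩ B| = 5; needs |A ∩ B| > |A ∖ B| — true.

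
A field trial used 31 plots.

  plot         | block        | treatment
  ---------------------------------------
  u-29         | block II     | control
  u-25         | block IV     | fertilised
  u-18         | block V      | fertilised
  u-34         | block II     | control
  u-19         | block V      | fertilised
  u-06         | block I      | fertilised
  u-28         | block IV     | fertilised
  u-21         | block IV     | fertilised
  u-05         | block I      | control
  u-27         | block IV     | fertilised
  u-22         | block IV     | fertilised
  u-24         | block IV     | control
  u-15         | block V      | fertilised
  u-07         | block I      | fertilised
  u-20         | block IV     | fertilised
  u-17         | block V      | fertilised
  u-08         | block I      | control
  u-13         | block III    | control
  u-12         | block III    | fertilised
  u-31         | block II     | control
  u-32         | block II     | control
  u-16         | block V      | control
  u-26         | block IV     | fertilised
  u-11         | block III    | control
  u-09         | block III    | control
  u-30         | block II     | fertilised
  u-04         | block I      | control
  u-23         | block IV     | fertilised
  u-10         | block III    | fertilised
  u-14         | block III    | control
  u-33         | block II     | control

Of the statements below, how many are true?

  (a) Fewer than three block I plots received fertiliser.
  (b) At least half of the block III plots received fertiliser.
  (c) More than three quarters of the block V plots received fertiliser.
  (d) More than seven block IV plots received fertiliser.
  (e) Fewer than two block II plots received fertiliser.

4

(a) block I: |A| = 5, |A ∩ B| = 2; needs |A ∩ B| < 3 — true.
(b) block III: |A| = 6, |A ∩ B| = 2; needs |A ∩ B| ≥ |A ∖ B| — false.
(c) block V: |A| = 5, |A ∩ B| = 4; needs |A ∩ B| / |A| > 3/4 — true.
(d) block IV: |A| = 9, |A ∩ B| = 8; needs |A ∩ B| > 7 — true.
(e) block II: |A| = 6, |A ∩ B| = 1; needs |A ∩ B| < 2 — true.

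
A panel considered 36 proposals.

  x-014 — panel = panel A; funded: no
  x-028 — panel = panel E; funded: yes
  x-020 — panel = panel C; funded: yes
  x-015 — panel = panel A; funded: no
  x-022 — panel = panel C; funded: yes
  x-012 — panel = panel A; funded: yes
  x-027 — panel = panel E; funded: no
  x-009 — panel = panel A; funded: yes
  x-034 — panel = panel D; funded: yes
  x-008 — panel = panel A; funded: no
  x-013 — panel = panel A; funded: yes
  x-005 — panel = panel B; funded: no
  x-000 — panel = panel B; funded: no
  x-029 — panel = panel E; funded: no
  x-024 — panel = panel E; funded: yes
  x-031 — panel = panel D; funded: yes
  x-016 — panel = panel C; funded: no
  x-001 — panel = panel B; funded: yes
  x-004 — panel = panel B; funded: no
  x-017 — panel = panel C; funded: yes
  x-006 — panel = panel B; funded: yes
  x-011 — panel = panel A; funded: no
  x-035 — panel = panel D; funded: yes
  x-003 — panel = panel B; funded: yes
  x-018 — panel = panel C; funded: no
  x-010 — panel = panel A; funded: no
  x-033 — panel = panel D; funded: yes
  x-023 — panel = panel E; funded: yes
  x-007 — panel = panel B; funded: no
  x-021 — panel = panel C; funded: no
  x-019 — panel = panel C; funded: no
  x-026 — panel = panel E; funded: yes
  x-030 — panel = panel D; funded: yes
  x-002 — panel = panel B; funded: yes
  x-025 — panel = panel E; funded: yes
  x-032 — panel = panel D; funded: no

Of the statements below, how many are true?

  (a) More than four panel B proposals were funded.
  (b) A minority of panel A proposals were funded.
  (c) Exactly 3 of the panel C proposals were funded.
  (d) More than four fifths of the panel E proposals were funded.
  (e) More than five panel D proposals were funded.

2

(a) panel B: |A| = 8, |A ∩ B| = 4; needs |A ∩ B| > 4 — false.
(b) panel A: |A| = 8, |A ∩ B| = 3; needs |A ∩ B| < |A ∖ B| — true.
(c) panel C: |A| = 7, |A ∩ B| = 3; needs |A ∩ B| = 3 — true.
(d) panel E: |A| = 7, |A ∩ B| = 5; needs |A ∩ B| / |A| > 4/5 — false.
(e) panel D: |A| = 6, |A ∩ B| = 5; needs |A ∩ B| > 5 — false.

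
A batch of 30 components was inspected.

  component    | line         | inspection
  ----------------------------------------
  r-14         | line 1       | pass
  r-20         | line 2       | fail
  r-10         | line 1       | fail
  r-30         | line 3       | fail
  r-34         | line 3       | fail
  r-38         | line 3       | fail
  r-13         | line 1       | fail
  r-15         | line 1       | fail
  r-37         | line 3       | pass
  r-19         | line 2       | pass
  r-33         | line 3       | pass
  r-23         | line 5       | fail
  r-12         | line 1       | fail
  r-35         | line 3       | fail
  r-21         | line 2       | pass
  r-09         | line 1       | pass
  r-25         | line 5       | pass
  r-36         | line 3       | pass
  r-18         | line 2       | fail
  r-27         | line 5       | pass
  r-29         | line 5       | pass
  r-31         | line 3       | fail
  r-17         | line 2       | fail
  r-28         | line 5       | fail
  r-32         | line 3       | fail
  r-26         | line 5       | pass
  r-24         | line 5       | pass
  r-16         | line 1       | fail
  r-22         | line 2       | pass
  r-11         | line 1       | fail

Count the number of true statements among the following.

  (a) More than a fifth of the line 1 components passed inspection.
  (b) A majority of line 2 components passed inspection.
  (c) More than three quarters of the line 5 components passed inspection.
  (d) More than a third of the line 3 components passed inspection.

1

(a) line 1: |A| = 8, |A ∩ B| = 2; needs |A ∩ B| / |A| > 1/5 — true.
(b) line 2: |A| = 6, |A ∩ B| = 3; needs |A ∩ B| > |A ∖ B| — false.
(c) line 5: |A| = 7, |A ∩ B| = 5; needs |A ∩ B| / |A| > 3/4 — false.
(d) line 3: |A| = 9, |A ∩ B| = 3; needs |A ∩ B| / |A| > 1/3 — false.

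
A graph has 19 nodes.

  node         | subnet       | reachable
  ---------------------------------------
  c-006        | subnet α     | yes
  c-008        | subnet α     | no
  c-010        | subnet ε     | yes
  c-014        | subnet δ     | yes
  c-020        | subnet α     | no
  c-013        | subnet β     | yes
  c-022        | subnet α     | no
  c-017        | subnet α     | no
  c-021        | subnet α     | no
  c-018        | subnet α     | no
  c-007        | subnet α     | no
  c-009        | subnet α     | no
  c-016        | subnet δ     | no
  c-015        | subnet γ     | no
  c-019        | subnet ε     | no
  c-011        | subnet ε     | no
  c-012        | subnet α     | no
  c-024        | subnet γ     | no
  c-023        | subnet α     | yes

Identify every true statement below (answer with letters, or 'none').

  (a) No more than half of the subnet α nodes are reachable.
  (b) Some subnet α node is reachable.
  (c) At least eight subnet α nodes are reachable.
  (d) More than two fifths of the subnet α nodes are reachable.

(a), (b)

|A| = 11, |A ∩ B| = 2, |A ∖ B| = 9.
(a) |A ∩ B| ≤ |A ∖ B|: holds.
(b) A ∩ B ≠ ∅ (|A ∩ B| ≥ 1): holds.
(c) |A ∩ B| ≥ 8: fails.
(d) |A ∩ B| / |A| > 2/5: fails.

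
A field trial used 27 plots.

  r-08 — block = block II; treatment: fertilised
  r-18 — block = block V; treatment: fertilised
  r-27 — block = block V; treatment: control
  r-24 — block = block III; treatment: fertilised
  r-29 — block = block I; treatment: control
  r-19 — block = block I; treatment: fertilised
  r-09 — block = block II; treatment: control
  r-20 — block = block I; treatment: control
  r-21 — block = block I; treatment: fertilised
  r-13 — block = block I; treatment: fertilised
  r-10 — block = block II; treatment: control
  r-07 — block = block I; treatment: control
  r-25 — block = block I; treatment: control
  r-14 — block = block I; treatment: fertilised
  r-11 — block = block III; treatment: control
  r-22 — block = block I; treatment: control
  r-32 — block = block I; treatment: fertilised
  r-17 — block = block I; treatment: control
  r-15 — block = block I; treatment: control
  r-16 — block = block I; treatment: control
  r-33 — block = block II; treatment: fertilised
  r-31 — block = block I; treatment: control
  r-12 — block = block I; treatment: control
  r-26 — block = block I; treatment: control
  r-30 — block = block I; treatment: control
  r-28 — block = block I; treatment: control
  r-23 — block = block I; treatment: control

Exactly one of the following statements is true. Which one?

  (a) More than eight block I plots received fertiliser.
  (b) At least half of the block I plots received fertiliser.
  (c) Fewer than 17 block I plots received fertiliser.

|A| = 19, |A ∩ B| = 5, |A ∖ B| = 14.
(a) requires |A ∩ B| > 8: false.
(b) requires |A ∩ B| ≥ |A ∖ B|: false.
(c) requires |A ∩ B| < 17: true.

(c)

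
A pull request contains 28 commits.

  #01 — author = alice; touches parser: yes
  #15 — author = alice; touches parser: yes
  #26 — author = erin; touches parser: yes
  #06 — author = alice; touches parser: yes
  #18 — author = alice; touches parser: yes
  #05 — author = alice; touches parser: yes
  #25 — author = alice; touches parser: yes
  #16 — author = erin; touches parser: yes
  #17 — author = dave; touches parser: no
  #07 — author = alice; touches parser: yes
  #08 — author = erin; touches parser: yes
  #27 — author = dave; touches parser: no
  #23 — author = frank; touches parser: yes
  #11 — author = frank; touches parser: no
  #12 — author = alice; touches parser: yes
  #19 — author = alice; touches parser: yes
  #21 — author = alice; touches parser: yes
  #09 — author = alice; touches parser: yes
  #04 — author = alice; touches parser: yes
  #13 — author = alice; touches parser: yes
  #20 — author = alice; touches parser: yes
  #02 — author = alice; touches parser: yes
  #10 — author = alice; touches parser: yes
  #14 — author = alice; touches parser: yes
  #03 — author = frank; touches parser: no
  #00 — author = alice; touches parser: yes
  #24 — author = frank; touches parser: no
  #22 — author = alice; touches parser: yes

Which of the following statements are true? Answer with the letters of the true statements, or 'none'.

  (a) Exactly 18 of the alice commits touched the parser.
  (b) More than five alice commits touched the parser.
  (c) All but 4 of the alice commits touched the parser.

|A| = 19, |A ∩ B| = 19, |A ∖ B| = 0.
(a) |A ∩ B| = 18: fails.
(b) |A ∩ B| > 5: holds.
(c) |A ∖ B| = 4: fails.

(b)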